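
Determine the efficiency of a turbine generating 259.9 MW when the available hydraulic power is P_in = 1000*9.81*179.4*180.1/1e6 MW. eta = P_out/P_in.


P_in = 1000 * 9.81 * 179.4 * 180.1 / 1e6 = 316.9605 MW
eta = 259.9 / 316.9605 = 0.8200


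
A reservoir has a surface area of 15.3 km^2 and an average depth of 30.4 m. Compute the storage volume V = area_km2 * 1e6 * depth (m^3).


V = 15.3 * 1e6 * 30.4 = 4.6512e+08 m^3


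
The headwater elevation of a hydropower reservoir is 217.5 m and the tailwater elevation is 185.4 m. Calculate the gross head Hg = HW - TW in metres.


Hg = 217.5 - 185.4 = 32.1000 m


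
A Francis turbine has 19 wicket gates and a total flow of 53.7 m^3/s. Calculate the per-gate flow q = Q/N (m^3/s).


q = 53.7 / 19 = 2.8263 m^3/s


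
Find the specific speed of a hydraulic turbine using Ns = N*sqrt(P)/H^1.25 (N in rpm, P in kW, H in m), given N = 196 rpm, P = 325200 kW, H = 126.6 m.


Ns = 196 * 325200^0.5 / 126.6^1.25 = 263.2020


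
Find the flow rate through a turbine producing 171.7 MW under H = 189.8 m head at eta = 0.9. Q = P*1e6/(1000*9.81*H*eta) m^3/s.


Q = 171.7 * 1e6 / (1000 * 9.81 * 189.8 * 0.9) = 102.4619 m^3/s


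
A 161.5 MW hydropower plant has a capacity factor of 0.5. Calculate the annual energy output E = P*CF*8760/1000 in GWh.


E = 161.5 * 0.5 * 8760 / 1000 = 707.3700 GWh


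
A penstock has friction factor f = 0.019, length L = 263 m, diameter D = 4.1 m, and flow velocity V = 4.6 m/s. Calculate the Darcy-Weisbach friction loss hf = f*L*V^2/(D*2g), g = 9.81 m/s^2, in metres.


hf = 0.019 * 263 * 4.6^2 / (4.1 * 2 * 9.81) = 1.3144 m


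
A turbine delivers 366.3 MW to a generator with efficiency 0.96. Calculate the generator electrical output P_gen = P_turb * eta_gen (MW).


P_gen = 366.3 * 0.96 = 351.6480 MW


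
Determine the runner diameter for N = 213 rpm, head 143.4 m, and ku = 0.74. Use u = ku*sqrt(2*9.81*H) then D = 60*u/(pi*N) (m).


u = 0.74 * sqrt(2*9.81*143.4) = 39.2515 m/s
D = 60 * 39.2515 / (pi * 213) = 3.5195 m


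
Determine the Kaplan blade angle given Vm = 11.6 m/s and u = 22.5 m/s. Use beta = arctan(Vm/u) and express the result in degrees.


beta = arctan(11.6 / 22.5) = 27.2736 degrees


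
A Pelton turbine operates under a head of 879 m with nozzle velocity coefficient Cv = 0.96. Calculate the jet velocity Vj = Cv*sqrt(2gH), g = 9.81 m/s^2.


Vj = 0.96 * sqrt(2*9.81*879) = 126.0710 m/s


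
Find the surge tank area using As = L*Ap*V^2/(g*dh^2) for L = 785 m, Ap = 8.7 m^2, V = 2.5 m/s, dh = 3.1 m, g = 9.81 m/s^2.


As = 785 * 8.7 * 2.5^2 / (9.81 * 3.1^2) = 452.7688 m^2


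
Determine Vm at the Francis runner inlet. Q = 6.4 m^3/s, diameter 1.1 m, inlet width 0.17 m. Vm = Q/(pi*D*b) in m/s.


Vm = 6.4 / (pi * 1.1 * 0.17) = 10.8940 m/s


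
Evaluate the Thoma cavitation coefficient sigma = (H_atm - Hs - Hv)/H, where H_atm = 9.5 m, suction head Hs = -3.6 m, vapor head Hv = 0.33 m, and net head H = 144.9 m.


sigma = (9.5 - (-3.6) - 0.33) / 144.9 = 0.0881


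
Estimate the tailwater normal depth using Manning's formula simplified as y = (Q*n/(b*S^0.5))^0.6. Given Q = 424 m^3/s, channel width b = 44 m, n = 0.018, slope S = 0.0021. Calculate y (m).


y = (424 * 0.018 / (44 * 0.0021^0.5))^0.6 = 2.2225 m


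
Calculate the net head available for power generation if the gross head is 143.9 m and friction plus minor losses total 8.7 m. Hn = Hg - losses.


Hn = 143.9 - 8.7 = 135.2000 m


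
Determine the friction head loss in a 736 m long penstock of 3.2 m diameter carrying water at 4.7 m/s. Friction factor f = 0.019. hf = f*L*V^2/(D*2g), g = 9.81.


hf = 0.019 * 736 * 4.7^2 / (3.2 * 2 * 9.81) = 4.9201 m


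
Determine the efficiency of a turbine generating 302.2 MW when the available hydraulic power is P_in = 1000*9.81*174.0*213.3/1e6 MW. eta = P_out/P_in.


P_in = 1000 * 9.81 * 174.0 * 213.3 / 1e6 = 364.0903 MW
eta = 302.2 / 364.0903 = 0.8300


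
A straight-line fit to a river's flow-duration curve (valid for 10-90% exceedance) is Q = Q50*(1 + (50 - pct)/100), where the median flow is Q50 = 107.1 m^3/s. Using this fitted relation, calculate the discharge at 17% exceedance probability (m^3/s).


Q = 107.1 * (1 + (50 - 17)/100) = 142.4430 m^3/s


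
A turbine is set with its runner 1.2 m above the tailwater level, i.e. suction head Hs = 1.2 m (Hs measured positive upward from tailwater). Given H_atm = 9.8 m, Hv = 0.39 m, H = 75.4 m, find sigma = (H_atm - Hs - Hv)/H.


sigma = (9.8 - 1.2 - 0.39) / 75.4 = 0.1089


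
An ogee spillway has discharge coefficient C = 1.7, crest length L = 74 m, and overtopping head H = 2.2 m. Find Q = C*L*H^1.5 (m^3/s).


Q = 1.7 * 74 * 2.2^1.5 = 410.5014 m^3/s


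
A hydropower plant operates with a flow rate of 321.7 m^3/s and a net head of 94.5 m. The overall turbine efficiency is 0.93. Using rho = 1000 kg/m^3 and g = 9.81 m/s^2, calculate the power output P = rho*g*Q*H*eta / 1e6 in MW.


P = 1000 * 9.81 * 321.7 * 94.5 * 0.93 / 1e6 = 277.3543 MW


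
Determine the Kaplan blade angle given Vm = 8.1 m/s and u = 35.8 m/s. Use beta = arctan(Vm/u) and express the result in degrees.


beta = arctan(8.1 / 35.8) = 12.7489 degrees


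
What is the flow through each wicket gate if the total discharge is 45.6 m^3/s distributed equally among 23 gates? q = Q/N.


q = 45.6 / 23 = 1.9826 m^3/s


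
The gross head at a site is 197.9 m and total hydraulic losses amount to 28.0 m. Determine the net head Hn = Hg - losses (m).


Hn = 197.9 - 28.0 = 169.9000 m


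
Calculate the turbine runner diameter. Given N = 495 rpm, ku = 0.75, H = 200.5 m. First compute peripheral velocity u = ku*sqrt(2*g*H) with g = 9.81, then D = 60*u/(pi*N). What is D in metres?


u = 0.75 * sqrt(2*9.81*200.5) = 47.0401 m/s
D = 60 * 47.0401 / (pi * 495) = 1.8149 m


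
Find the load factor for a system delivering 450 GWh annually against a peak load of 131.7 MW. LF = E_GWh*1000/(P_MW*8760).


LF = 450 * 1000 / (131.7 * 8760) = 0.3901


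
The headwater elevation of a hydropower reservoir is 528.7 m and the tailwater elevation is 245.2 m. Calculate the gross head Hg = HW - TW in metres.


Hg = 528.7 - 245.2 = 283.5000 m


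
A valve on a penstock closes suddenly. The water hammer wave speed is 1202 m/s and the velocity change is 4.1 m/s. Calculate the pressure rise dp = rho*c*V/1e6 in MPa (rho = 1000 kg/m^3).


dp = 1000 * 1202 * 4.1 / 1e6 = 4.9282 MPa


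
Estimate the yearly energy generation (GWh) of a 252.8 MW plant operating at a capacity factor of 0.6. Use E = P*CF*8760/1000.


E = 252.8 * 0.6 * 8760 / 1000 = 1328.7168 GWh


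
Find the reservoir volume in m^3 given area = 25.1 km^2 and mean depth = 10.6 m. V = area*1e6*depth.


V = 25.1 * 1e6 * 10.6 = 2.6606e+08 m^3


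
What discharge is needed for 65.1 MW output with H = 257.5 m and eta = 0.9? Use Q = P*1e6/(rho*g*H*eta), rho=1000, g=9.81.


Q = 65.1 * 1e6 / (1000 * 9.81 * 257.5 * 0.9) = 28.6347 m^3/s


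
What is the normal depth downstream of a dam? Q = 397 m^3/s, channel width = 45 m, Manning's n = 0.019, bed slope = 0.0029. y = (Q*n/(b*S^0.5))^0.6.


y = (397 * 0.019 / (45 * 0.0029^0.5))^0.6 = 1.9764 m


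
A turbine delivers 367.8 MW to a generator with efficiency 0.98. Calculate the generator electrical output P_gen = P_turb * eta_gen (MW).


P_gen = 367.8 * 0.98 = 360.4440 MW


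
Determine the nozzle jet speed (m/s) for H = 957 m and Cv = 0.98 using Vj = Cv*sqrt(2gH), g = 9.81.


Vj = 0.98 * sqrt(2*9.81*957) = 134.2862 m/s


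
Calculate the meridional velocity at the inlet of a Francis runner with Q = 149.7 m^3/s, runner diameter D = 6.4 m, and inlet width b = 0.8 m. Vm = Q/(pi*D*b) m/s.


Vm = 149.7 / (pi * 6.4 * 0.8) = 9.3068 m/s


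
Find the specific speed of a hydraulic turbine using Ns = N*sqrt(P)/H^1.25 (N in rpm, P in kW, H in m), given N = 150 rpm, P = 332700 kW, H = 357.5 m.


Ns = 150 * 332700^0.5 / 357.5^1.25 = 55.6574


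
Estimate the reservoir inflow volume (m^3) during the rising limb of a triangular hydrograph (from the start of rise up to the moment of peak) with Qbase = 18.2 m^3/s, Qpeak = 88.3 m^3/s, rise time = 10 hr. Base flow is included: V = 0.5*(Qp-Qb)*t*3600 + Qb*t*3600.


V = 0.5*(88.3 - 18.2)*10*3600 + 18.2*10*3600 = 1.9170e+06 m^3


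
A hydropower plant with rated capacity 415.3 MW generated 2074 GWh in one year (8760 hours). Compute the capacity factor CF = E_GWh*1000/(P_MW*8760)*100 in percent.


CF = 2074 * 1000 / (415.3 * 8760) * 100 = 57.0089 %


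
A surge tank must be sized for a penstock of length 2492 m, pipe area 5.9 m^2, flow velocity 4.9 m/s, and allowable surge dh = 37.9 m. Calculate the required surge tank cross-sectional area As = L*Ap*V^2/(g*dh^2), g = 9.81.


As = 2492 * 5.9 * 4.9^2 / (9.81 * 37.9^2) = 25.0521 m^2


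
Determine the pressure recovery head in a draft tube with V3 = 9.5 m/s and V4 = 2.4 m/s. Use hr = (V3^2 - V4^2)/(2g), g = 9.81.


hr = (9.5^2 - 2.4^2) / (2*9.81) = 4.3063 m


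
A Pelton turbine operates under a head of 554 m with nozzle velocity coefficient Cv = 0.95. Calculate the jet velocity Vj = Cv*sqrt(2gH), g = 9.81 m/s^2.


Vj = 0.95 * sqrt(2*9.81*554) = 99.0440 m/s


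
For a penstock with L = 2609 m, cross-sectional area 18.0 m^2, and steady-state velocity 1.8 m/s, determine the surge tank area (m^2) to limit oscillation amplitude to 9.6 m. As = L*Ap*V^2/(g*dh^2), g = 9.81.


As = 2609 * 18.0 * 1.8^2 / (9.81 * 9.6^2) = 168.2985 m^2


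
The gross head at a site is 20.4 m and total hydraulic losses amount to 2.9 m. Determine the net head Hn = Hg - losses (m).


Hn = 20.4 - 2.9 = 17.5000 m


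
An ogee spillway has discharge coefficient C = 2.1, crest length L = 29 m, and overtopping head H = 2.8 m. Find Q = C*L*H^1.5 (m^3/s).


Q = 2.1 * 29 * 2.8^1.5 = 285.3345 m^3/s


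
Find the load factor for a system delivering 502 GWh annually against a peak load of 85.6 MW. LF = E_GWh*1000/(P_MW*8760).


LF = 502 * 1000 / (85.6 * 8760) = 0.6695


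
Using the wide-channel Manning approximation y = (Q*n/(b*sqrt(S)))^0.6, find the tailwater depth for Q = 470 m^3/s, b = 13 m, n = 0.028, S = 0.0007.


y = (470 * 0.028 / (13 * 0.0007^0.5))^0.6 = 8.9055 m


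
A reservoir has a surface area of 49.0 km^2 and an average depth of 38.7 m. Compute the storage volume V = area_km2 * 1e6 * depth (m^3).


V = 49.0 * 1e6 * 38.7 = 1.8963e+09 m^3


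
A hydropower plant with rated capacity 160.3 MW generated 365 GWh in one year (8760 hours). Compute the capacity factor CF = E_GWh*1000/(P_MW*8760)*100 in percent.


CF = 365 * 1000 / (160.3 * 8760) * 100 = 25.9929 %


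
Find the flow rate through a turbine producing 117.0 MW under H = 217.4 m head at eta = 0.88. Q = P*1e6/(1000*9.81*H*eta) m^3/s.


Q = 117.0 * 1e6 / (1000 * 9.81 * 217.4 * 0.88) = 62.3411 m^3/s


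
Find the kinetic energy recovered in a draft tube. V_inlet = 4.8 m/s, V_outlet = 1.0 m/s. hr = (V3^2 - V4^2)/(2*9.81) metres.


hr = (4.8^2 - 1.0^2) / (2*9.81) = 1.1233 m


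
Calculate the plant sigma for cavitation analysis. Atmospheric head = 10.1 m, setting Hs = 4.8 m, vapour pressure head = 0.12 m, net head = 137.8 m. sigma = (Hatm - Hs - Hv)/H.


sigma = (10.1 - 4.8 - 0.12) / 137.8 = 0.0376


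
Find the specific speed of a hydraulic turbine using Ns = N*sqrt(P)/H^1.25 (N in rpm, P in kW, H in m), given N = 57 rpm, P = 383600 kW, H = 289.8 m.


Ns = 57 * 383600^0.5 / 289.8^1.25 = 29.5251


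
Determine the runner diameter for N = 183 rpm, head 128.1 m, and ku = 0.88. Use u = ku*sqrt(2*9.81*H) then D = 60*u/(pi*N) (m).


u = 0.88 * sqrt(2*9.81*128.1) = 44.1171 m/s
D = 60 * 44.1171 / (pi * 183) = 4.6042 m


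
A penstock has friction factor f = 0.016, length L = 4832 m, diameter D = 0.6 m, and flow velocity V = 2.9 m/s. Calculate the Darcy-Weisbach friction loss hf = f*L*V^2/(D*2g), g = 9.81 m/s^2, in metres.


hf = 0.016 * 4832 * 2.9^2 / (0.6 * 2 * 9.81) = 55.2322 m


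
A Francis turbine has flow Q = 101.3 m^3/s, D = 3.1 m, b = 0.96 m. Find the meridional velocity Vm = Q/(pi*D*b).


Vm = 101.3 / (pi * 3.1 * 0.96) = 10.8349 m/s


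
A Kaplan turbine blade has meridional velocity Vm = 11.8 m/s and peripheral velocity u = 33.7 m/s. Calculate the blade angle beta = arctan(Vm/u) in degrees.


beta = arctan(11.8 / 33.7) = 19.2976 degrees


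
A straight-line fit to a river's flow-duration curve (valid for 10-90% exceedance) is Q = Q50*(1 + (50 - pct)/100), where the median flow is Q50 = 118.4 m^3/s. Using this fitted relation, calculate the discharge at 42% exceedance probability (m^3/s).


Q = 118.4 * (1 + (50 - 42)/100) = 127.8720 m^3/s


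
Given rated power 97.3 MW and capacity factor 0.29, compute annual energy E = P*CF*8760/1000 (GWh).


E = 97.3 * 0.29 * 8760 / 1000 = 247.1809 GWh


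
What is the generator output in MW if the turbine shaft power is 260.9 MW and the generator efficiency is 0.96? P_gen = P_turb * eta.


P_gen = 260.9 * 0.96 = 250.4640 MW


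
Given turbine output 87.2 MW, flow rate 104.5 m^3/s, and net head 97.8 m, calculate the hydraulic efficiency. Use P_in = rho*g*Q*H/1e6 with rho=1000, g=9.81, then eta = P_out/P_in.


P_in = 1000 * 9.81 * 104.5 * 97.8 / 1e6 = 100.2592 MW
eta = 87.2 / 100.2592 = 0.8697


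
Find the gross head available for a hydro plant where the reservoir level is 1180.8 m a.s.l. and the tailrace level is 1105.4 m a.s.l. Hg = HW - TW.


Hg = 1180.8 - 1105.4 = 75.4000 m


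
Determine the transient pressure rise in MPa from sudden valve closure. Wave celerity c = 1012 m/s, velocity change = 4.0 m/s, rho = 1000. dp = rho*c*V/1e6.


dp = 1000 * 1012 * 4.0 / 1e6 = 4.0480 MPa


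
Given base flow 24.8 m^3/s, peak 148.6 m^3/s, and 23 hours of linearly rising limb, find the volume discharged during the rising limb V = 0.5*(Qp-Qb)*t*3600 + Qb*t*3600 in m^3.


V = 0.5*(148.6 - 24.8)*23*3600 + 24.8*23*3600 = 7.1788e+06 m^3


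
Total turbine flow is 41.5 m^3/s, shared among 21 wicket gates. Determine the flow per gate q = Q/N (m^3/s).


q = 41.5 / 21 = 1.9762 m^3/s


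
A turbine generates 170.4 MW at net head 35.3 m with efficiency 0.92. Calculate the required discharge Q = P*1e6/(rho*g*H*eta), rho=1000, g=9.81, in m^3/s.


Q = 170.4 * 1e6 / (1000 * 9.81 * 35.3 * 0.92) = 534.8575 m^3/s


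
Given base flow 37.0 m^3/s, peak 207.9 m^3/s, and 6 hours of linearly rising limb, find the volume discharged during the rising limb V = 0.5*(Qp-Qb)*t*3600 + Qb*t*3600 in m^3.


V = 0.5*(207.9 - 37.0)*6*3600 + 37.0*6*3600 = 2.6449e+06 m^3


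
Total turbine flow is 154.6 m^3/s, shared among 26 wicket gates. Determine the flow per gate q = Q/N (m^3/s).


q = 154.6 / 26 = 5.9462 m^3/s


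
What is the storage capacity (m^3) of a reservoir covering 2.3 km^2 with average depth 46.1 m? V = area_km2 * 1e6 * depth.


V = 2.3 * 1e6 * 46.1 = 1.0603e+08 m^3


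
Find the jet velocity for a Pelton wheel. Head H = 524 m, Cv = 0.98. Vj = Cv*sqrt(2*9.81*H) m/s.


Vj = 0.98 * sqrt(2*9.81*524) = 99.3668 m/s


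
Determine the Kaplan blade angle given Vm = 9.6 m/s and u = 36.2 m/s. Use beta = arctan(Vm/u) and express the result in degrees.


beta = arctan(9.6 / 36.2) = 14.8526 degrees


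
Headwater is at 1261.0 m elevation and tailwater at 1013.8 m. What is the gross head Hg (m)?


Hg = 1261.0 - 1013.8 = 247.2000 m


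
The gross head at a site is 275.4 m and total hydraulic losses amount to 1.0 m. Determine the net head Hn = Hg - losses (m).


Hn = 275.4 - 1.0 = 274.4000 m


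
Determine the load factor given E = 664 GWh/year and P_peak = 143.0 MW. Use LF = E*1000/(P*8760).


LF = 664 * 1000 / (143.0 * 8760) = 0.5301


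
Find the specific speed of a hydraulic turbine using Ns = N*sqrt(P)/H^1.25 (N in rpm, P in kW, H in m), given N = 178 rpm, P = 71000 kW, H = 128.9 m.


Ns = 178 * 71000^0.5 / 128.9^1.25 = 109.2026


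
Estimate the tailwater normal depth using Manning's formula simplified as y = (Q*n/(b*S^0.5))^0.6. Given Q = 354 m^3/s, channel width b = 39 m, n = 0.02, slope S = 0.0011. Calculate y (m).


y = (354 * 0.02 / (39 * 0.0011^0.5))^0.6 = 2.7731 m


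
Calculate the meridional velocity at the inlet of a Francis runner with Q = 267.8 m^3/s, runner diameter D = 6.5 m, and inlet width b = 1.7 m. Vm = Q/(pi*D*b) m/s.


Vm = 267.8 / (pi * 6.5 * 1.7) = 7.7143 m/s


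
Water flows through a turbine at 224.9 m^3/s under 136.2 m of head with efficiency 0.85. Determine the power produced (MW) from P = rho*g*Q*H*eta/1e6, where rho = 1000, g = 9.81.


P = 1000 * 9.81 * 224.9 * 136.2 * 0.85 / 1e6 = 255.4198 MW


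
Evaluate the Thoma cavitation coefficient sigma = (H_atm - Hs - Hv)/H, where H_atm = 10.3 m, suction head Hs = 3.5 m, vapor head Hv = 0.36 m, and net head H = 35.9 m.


sigma = (10.3 - 3.5 - 0.36) / 35.9 = 0.1794


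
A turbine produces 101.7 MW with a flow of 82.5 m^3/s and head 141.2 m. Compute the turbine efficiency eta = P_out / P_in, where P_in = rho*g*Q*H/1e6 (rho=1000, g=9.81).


P_in = 1000 * 9.81 * 82.5 * 141.2 / 1e6 = 114.2767 MW
eta = 101.7 / 114.2767 = 0.8899


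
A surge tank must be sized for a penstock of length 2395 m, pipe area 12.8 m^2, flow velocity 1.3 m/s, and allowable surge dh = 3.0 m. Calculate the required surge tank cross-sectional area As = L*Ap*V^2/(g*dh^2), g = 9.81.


As = 2395 * 12.8 * 1.3^2 / (9.81 * 3.0^2) = 586.8008 m^2


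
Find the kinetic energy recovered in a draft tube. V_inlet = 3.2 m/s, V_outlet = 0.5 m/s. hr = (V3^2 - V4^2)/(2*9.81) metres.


hr = (3.2^2 - 0.5^2) / (2*9.81) = 0.5092 m


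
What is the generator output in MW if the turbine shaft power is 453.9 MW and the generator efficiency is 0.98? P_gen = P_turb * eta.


P_gen = 453.9 * 0.98 = 444.8220 MW


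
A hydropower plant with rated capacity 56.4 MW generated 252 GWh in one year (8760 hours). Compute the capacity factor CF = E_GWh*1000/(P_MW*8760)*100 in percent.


CF = 252 * 1000 / (56.4 * 8760) * 100 = 51.0055 %


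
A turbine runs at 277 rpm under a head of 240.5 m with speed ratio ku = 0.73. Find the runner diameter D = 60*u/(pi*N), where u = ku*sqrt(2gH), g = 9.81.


u = 0.73 * sqrt(2*9.81*240.5) = 50.1453 m/s
D = 60 * 50.1453 / (pi * 277) = 3.4574 m


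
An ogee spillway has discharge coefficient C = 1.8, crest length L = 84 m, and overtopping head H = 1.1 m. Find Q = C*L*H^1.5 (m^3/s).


Q = 1.8 * 84 * 1.1^1.5 = 174.4379 m^3/s


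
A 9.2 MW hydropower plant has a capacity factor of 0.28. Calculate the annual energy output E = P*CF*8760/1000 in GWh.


E = 9.2 * 0.28 * 8760 / 1000 = 22.5658 GWh


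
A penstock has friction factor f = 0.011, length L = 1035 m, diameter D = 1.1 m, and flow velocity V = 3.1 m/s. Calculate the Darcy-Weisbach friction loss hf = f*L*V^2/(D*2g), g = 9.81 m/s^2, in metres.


hf = 0.011 * 1035 * 3.1^2 / (1.1 * 2 * 9.81) = 5.0695 m


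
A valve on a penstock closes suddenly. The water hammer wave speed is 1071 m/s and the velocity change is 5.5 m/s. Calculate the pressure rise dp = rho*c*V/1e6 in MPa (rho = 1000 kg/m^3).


dp = 1000 * 1071 * 5.5 / 1e6 = 5.8905 MPa


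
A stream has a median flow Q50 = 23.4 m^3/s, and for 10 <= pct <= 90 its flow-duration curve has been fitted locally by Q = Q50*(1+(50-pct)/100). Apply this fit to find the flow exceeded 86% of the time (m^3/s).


Q = 23.4 * (1 + (50 - 86)/100) = 14.9760 m^3/s


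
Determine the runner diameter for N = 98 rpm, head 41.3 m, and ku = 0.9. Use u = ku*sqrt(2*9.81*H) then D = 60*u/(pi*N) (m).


u = 0.9 * sqrt(2*9.81*41.3) = 25.6193 m/s
D = 60 * 25.6193 / (pi * 98) = 4.9928 m


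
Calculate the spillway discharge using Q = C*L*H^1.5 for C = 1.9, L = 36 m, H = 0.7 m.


Q = 1.9 * 36 * 0.7^1.5 = 40.0593 m^3/s


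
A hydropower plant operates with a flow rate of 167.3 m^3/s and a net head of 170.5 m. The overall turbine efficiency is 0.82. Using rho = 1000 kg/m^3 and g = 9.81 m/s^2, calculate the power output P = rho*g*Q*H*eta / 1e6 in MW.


P = 1000 * 9.81 * 167.3 * 170.5 * 0.82 / 1e6 = 229.4580 MW


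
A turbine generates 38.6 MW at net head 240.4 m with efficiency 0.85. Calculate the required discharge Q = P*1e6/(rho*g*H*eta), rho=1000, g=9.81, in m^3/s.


Q = 38.6 * 1e6 / (1000 * 9.81 * 240.4 * 0.85) = 19.2559 m^3/s


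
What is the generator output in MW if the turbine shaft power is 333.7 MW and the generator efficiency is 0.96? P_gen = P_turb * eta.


P_gen = 333.7 * 0.96 = 320.3520 MW


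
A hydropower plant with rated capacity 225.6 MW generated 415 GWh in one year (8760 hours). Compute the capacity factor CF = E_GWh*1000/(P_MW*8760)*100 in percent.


CF = 415 * 1000 / (225.6 * 8760) * 100 = 20.9993 %


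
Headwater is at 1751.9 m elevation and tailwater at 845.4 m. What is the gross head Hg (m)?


Hg = 1751.9 - 845.4 = 906.5000 m


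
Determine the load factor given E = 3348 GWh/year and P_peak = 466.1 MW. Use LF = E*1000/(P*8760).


LF = 3348 * 1000 / (466.1 * 8760) = 0.8200


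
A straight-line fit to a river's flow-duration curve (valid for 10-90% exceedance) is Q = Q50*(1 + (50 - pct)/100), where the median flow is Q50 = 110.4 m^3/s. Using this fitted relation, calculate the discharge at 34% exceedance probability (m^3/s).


Q = 110.4 * (1 + (50 - 34)/100) = 128.0640 m^3/s


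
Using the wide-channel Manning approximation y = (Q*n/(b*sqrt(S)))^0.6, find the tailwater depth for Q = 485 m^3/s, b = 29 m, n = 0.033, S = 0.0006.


y = (485 * 0.033 / (29 * 0.0006^0.5))^0.6 = 6.4814 m


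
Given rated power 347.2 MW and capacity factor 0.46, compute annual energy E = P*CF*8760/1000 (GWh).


E = 347.2 * 0.46 * 8760 / 1000 = 1399.0771 GWh


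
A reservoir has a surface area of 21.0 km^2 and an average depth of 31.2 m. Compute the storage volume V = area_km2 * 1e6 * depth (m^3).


V = 21.0 * 1e6 * 31.2 = 6.5520e+08 m^3


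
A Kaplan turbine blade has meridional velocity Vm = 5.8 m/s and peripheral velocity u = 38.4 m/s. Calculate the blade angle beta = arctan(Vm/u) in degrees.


beta = arctan(5.8 / 38.4) = 8.5891 degrees


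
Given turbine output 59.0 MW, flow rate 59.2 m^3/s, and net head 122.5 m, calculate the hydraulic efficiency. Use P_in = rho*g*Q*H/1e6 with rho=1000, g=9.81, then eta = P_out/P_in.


P_in = 1000 * 9.81 * 59.2 * 122.5 / 1e6 = 71.1421 MW
eta = 59.0 / 71.1421 = 0.8293


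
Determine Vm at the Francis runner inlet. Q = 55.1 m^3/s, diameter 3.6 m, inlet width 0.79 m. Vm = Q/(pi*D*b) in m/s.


Vm = 55.1 / (pi * 3.6 * 0.79) = 6.1670 m/s


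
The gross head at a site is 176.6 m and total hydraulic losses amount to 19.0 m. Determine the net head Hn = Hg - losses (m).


Hn = 176.6 - 19.0 = 157.6000 m


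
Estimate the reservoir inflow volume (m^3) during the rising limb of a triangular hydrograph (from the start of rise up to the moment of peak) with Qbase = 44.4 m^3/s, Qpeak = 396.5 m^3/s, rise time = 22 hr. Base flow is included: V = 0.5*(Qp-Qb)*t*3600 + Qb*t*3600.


V = 0.5*(396.5 - 44.4)*22*3600 + 44.4*22*3600 = 1.7460e+07 m^3


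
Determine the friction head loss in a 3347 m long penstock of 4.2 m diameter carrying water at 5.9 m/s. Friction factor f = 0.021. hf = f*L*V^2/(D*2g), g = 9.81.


hf = 0.021 * 3347 * 5.9^2 / (4.2 * 2 * 9.81) = 29.6914 m


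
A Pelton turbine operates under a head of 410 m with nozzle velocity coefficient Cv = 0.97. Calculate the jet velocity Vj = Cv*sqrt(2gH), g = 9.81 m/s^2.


Vj = 0.97 * sqrt(2*9.81*410) = 86.9988 m/s


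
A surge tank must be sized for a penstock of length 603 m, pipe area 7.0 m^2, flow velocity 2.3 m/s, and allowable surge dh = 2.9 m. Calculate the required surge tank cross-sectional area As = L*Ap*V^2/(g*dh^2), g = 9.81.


As = 603 * 7.0 * 2.3^2 / (9.81 * 2.9^2) = 270.6487 m^2


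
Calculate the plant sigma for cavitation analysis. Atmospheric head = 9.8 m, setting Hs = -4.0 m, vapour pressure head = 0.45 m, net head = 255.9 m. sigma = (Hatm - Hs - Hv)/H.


sigma = (9.8 - (-4.0) - 0.45) / 255.9 = 0.0522


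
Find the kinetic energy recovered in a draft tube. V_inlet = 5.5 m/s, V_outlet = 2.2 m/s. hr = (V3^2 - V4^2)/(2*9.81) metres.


hr = (5.5^2 - 2.2^2) / (2*9.81) = 1.2951 m


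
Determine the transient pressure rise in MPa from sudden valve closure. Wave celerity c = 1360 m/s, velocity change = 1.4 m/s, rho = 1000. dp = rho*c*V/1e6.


dp = 1000 * 1360 * 1.4 / 1e6 = 1.9040 MPa


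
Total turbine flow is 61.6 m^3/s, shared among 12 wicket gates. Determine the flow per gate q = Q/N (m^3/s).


q = 61.6 / 12 = 5.1333 m^3/s


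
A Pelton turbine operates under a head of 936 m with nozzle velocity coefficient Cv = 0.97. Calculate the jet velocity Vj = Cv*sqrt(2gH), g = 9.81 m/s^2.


Vj = 0.97 * sqrt(2*9.81*936) = 131.4496 m/s


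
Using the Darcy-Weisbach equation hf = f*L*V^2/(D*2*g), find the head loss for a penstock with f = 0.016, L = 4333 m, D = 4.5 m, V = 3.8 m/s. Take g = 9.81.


hf = 0.016 * 4333 * 3.8^2 / (4.5 * 2 * 9.81) = 11.3387 m


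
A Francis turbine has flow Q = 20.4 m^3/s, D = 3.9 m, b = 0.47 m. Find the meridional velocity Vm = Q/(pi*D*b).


Vm = 20.4 / (pi * 3.9 * 0.47) = 3.5426 m/s


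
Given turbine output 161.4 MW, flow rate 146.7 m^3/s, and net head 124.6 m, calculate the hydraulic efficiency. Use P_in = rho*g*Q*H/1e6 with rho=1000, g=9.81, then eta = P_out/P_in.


P_in = 1000 * 9.81 * 146.7 * 124.6 / 1e6 = 179.3152 MW
eta = 161.4 / 179.3152 = 0.9001


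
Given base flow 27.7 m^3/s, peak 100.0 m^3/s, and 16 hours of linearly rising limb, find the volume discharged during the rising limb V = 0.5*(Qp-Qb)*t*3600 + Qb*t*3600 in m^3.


V = 0.5*(100.0 - 27.7)*16*3600 + 27.7*16*3600 = 3.6778e+06 m^3


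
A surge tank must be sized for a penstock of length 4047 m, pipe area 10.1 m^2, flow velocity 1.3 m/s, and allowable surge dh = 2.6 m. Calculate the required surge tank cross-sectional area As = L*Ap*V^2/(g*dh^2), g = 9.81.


As = 4047 * 10.1 * 1.3^2 / (9.81 * 2.6^2) = 1041.6590 m^2


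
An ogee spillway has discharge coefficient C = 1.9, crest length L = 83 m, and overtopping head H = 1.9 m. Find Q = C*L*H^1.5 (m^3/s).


Q = 1.9 * 83 * 1.9^1.5 = 413.0115 m^3/s


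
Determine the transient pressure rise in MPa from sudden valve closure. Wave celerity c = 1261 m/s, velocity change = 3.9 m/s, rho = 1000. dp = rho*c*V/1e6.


dp = 1000 * 1261 * 3.9 / 1e6 = 4.9179 MPa


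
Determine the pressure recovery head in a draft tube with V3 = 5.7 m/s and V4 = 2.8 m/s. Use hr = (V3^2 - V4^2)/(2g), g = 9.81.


hr = (5.7^2 - 2.8^2) / (2*9.81) = 1.2564 m


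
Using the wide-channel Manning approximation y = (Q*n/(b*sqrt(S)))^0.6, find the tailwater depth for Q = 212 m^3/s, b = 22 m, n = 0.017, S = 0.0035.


y = (212 * 0.017 / (22 * 0.0035^0.5))^0.6 = 1.8425 m


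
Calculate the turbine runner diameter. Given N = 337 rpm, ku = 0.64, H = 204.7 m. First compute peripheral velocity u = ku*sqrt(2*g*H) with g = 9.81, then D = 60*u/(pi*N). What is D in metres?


u = 0.64 * sqrt(2*9.81*204.7) = 40.5591 m/s
D = 60 * 40.5591 / (pi * 337) = 2.2986 m


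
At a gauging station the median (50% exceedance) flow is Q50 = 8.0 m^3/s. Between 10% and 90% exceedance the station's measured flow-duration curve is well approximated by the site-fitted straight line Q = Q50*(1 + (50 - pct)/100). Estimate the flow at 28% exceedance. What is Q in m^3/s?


Q = 8.0 * (1 + (50 - 28)/100) = 9.7600 m^3/s


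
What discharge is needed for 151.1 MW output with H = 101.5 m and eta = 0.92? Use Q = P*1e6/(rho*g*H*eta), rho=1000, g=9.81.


Q = 151.1 * 1e6 / (1000 * 9.81 * 101.5 * 0.92) = 164.9459 m^3/s


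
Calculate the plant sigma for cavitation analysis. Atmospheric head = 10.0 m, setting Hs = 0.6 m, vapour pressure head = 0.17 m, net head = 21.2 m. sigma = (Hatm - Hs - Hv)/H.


sigma = (10.0 - 0.6 - 0.17) / 21.2 = 0.4354


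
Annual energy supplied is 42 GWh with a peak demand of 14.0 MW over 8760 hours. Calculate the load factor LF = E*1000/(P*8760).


LF = 42 * 1000 / (14.0 * 8760) = 0.3425


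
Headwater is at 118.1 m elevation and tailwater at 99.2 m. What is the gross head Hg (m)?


Hg = 118.1 - 99.2 = 18.9000 m


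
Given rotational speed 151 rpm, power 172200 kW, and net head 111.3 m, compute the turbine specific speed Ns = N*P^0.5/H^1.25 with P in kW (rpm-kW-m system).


Ns = 151 * 172200^0.5 / 111.3^1.25 = 173.3303


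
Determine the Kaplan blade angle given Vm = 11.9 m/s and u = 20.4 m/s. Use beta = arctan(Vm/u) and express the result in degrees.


beta = arctan(11.9 / 20.4) = 30.2564 degrees


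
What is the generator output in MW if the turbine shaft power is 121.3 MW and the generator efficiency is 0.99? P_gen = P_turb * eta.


P_gen = 121.3 * 0.99 = 120.0870 MW


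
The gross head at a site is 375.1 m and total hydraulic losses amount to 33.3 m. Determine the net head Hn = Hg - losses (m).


Hn = 375.1 - 33.3 = 341.8000 m


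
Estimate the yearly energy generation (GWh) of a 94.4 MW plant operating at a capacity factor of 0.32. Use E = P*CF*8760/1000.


E = 94.4 * 0.32 * 8760 / 1000 = 264.6221 GWh


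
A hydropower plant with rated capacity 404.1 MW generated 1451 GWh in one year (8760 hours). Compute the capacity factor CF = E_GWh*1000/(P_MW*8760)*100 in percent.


CF = 1451 * 1000 / (404.1 * 8760) * 100 = 40.9897 %


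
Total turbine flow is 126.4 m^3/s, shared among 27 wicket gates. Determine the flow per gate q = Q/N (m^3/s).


q = 126.4 / 27 = 4.6815 m^3/s


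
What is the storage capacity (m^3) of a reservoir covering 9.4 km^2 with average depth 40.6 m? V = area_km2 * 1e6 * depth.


V = 9.4 * 1e6 * 40.6 = 3.8164e+08 m^3


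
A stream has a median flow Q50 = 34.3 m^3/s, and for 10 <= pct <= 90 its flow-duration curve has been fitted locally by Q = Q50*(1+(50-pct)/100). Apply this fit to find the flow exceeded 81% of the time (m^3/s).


Q = 34.3 * (1 + (50 - 81)/100) = 23.6670 m^3/s


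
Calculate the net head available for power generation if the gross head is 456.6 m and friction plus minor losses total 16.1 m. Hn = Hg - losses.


Hn = 456.6 - 16.1 = 440.5000 m


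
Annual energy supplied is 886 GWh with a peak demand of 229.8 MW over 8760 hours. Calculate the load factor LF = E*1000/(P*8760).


LF = 886 * 1000 / (229.8 * 8760) = 0.4401


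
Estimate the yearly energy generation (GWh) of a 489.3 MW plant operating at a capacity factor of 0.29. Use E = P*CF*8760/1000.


E = 489.3 * 0.29 * 8760 / 1000 = 1243.0177 GWh


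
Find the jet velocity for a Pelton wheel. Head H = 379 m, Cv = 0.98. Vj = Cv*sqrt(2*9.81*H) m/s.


Vj = 0.98 * sqrt(2*9.81*379) = 84.5075 m/s


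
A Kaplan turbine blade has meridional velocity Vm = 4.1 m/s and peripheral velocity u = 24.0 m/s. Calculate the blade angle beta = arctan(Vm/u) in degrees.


beta = arctan(4.1 / 24.0) = 9.6944 degrees


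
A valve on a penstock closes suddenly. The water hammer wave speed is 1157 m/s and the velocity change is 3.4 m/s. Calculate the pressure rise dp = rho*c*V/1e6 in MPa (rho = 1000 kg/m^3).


dp = 1000 * 1157 * 3.4 / 1e6 = 3.9338 MPa


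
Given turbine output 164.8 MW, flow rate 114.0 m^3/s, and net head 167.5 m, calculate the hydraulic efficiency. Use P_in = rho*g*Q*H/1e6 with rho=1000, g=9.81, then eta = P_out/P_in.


P_in = 1000 * 9.81 * 114.0 * 167.5 / 1e6 = 187.3219 MW
eta = 164.8 / 187.3219 = 0.8798


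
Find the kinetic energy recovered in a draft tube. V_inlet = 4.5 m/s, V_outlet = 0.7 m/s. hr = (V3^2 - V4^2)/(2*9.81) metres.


hr = (4.5^2 - 0.7^2) / (2*9.81) = 1.0071 m


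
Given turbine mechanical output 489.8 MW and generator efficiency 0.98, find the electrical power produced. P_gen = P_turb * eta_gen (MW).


P_gen = 489.8 * 0.98 = 480.0040 MW


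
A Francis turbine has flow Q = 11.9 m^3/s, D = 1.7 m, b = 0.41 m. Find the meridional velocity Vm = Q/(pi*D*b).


Vm = 11.9 / (pi * 1.7 * 0.41) = 5.4346 m/s


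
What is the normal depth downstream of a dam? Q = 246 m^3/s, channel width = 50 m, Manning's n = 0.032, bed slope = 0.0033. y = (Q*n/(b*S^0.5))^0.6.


y = (246 * 0.032 / (50 * 0.0033^0.5))^0.6 = 1.8311 m


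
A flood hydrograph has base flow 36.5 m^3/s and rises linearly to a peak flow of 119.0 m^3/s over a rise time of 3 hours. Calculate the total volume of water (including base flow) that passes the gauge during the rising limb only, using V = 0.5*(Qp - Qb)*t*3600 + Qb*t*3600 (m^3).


V = 0.5*(119.0 - 36.5)*3*3600 + 36.5*3*3600 = 839700.0000 m^3


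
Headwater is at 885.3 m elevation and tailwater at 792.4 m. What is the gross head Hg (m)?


Hg = 885.3 - 792.4 = 92.9000 m


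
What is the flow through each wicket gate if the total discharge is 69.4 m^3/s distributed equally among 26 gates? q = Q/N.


q = 69.4 / 26 = 2.6692 m^3/s


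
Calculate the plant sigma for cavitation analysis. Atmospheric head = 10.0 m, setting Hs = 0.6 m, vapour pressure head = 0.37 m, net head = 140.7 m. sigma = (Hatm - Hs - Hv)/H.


sigma = (10.0 - 0.6 - 0.37) / 140.7 = 0.0642


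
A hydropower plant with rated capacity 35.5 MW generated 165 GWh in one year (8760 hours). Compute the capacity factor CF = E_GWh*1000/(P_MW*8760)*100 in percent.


CF = 165 * 1000 / (35.5 * 8760) * 100 = 53.0581 %


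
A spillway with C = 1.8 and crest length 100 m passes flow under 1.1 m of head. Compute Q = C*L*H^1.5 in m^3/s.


Q = 1.8 * 100 * 1.1^1.5 = 207.6642 m^3/s


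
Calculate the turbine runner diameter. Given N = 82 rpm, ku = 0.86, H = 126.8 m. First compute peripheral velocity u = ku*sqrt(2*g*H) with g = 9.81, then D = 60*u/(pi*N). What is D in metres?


u = 0.86 * sqrt(2*9.81*126.8) = 42.8951 m/s
D = 60 * 42.8951 / (pi * 82) = 9.9907 m


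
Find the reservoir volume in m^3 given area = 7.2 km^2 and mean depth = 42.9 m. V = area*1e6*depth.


V = 7.2 * 1e6 * 42.9 = 3.0888e+08 m^3


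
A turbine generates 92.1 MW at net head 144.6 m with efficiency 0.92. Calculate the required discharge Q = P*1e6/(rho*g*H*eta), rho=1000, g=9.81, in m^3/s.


Q = 92.1 * 1e6 / (1000 * 9.81 * 144.6 * 0.92) = 70.5723 m^3/s


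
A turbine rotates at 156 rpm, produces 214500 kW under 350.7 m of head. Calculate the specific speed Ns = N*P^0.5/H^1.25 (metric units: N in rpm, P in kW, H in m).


Ns = 156 * 214500^0.5 / 350.7^1.25 = 47.6068


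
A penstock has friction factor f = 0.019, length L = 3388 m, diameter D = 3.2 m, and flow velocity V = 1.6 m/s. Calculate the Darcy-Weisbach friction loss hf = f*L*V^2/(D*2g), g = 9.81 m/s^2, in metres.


hf = 0.019 * 3388 * 1.6^2 / (3.2 * 2 * 9.81) = 2.6248 m


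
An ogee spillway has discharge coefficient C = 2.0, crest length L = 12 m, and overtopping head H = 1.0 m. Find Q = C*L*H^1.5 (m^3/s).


Q = 2.0 * 12 * 1.0^1.5 = 24.0000 m^3/s


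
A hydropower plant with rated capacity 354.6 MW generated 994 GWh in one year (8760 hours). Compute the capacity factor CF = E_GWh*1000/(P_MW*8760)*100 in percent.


CF = 994 * 1000 / (354.6 * 8760) * 100 = 31.9995 %


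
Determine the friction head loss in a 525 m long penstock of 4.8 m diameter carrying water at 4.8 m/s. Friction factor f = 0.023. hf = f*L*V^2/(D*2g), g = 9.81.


hf = 0.023 * 525 * 4.8^2 / (4.8 * 2 * 9.81) = 2.9541 m


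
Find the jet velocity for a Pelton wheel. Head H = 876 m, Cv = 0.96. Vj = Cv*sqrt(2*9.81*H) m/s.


Vj = 0.96 * sqrt(2*9.81*876) = 125.8557 m/s


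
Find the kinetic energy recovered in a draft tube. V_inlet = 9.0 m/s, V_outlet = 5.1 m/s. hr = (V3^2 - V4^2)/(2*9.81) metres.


hr = (9.0^2 - 5.1^2) / (2*9.81) = 2.8028 m


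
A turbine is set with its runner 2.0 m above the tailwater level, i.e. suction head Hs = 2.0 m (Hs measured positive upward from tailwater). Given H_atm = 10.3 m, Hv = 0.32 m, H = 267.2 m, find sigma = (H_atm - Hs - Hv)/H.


sigma = (10.3 - 2.0 - 0.32) / 267.2 = 0.0299


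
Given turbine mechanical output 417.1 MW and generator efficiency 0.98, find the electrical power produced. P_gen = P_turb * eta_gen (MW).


P_gen = 417.1 * 0.98 = 408.7580 MW


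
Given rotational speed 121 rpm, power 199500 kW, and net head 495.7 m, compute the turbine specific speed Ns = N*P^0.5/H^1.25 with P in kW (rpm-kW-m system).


Ns = 121 * 199500^0.5 / 495.7^1.25 = 23.1064


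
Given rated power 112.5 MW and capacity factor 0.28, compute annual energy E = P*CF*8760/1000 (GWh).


E = 112.5 * 0.28 * 8760 / 1000 = 275.9400 GWh


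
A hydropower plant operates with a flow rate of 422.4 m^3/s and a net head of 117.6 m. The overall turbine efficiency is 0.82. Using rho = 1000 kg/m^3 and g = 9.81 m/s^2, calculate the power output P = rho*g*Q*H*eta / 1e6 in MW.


P = 1000 * 9.81 * 422.4 * 117.6 * 0.82 / 1e6 = 399.5895 MW


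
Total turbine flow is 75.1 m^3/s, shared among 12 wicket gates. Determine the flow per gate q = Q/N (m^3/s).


q = 75.1 / 12 = 6.2583 m^3/s


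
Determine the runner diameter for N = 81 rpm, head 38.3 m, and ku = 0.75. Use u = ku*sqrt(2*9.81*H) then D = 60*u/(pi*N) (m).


u = 0.75 * sqrt(2*9.81*38.3) = 20.5594 m/s
D = 60 * 20.5594 / (pi * 81) = 4.8476 m


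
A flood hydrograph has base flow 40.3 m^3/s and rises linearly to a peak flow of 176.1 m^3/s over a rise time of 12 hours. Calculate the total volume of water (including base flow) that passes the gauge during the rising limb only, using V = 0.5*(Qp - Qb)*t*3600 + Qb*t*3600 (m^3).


V = 0.5*(176.1 - 40.3)*12*3600 + 40.3*12*3600 = 4.6742e+06 m^3


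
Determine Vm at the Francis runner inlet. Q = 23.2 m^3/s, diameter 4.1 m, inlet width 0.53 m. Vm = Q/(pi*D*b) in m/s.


Vm = 23.2 / (pi * 4.1 * 0.53) = 3.3984 m/s


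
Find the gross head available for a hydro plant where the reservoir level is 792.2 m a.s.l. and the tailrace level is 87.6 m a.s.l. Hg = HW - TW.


Hg = 792.2 - 87.6 = 704.6000 m


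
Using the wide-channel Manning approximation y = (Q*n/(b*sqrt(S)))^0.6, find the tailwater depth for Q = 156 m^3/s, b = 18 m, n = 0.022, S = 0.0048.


y = (156 * 0.022 / (18 * 0.0048^0.5))^0.6 = 1.8357 m


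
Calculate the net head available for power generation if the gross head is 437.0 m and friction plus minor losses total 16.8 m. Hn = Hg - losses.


Hn = 437.0 - 16.8 = 420.2000 m


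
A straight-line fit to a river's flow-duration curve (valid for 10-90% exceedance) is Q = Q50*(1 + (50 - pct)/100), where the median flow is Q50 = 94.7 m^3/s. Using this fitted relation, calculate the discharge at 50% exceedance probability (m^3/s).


Q = 94.7 * (1 + (50 - 50)/100) = 94.7000 m^3/s


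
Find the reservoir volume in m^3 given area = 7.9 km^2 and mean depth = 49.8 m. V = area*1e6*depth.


V = 7.9 * 1e6 * 49.8 = 3.9342e+08 m^3


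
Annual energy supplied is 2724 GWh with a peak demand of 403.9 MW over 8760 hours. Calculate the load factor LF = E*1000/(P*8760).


LF = 2724 * 1000 / (403.9 * 8760) = 0.7699


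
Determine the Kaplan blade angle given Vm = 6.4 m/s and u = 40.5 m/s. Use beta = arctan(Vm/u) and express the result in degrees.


beta = arctan(6.4 / 40.5) = 8.9799 degrees


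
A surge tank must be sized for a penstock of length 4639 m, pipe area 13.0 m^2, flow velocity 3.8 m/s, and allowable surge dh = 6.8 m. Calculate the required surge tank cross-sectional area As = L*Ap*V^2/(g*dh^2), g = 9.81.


As = 4639 * 13.0 * 3.8^2 / (9.81 * 6.8^2) = 1919.7651 m^2


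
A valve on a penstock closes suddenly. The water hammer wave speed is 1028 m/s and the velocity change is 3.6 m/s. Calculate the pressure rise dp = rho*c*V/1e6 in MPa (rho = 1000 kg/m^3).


dp = 1000 * 1028 * 3.6 / 1e6 = 3.7008 MPa
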